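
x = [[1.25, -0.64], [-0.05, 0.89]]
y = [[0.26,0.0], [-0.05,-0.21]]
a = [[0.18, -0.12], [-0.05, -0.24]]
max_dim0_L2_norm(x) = 1.25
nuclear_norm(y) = 0.47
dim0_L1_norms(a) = [0.23, 0.36]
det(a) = -0.05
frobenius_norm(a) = 0.33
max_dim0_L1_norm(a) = 0.36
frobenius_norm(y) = 0.34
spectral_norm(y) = 0.27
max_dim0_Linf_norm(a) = 0.24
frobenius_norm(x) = 1.66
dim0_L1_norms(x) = [1.3, 1.53]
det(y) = -0.05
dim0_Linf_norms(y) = [0.26, 0.21]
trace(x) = 2.14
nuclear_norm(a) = 0.45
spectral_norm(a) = 0.27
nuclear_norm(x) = 2.22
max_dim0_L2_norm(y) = 0.26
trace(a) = -0.06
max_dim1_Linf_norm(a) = 0.24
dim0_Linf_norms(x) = [1.25, 0.89]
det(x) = 1.08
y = x @ a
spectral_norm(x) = 1.50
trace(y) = 0.05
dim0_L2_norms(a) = [0.19, 0.27]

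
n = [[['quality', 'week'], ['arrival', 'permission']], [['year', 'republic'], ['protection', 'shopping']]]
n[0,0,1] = 'week'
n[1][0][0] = 'year'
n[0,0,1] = 'week'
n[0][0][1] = 'week'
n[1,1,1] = 'shopping'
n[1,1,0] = 'protection'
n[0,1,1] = 'permission'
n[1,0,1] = 'republic'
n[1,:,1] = ['republic', 'shopping']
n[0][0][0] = 'quality'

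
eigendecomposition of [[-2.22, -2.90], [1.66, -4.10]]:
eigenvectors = [[0.80+0.00j, (0.8-0j)],[(0.26-0.55j), (0.26+0.55j)]]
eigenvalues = [(-3.16+1.98j), (-3.16-1.98j)]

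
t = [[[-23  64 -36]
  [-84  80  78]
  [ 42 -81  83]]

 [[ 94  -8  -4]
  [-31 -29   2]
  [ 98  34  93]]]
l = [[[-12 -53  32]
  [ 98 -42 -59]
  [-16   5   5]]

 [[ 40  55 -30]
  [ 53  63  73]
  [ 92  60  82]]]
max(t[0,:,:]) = 83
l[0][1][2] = -59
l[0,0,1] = -53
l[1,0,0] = 40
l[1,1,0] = 53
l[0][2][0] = -16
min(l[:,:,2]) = -59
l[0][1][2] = -59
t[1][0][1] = -8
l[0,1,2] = -59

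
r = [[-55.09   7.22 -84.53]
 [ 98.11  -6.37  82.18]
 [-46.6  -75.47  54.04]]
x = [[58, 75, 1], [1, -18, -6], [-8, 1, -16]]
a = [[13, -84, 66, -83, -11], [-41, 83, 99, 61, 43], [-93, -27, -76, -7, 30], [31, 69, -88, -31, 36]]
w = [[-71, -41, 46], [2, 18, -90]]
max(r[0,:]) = 7.22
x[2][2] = -16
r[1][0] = 98.11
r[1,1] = -6.37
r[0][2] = -84.53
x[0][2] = 1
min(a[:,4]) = -11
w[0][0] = -71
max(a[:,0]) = 31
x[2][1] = 1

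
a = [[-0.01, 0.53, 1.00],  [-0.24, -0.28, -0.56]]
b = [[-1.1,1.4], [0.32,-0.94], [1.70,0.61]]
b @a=[[-0.32,-0.98,-1.88], [0.22,0.43,0.85], [-0.16,0.73,1.36]]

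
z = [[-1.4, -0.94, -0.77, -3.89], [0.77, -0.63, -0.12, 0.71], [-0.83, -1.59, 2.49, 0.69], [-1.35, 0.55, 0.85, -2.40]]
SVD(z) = [[-0.83, -0.04, -0.54, -0.13], [0.18, -0.0, -0.48, 0.86], [0.09, 0.98, -0.17, -0.11], [-0.52, 0.22, 0.67, 0.48]] @ diag([5.0710747922446835, 3.1816216436603724, 1.6207019610436315, 0.33527499388074866]) @ [[0.38, 0.05, 0.08, 0.92], [-0.33, -0.44, 0.83, 0.09], [-0.23, 0.9, 0.38, 0.02], [0.83, 0.05, 0.40, -0.38]]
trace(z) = -1.94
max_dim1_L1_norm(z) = 7.0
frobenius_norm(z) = 6.21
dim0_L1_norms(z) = [4.35, 3.71, 4.23, 7.69]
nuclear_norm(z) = 10.21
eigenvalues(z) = [(-4.29+0j), (3.06+0j), (-0.35+0.74j), (-0.35-0.74j)]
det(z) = -8.77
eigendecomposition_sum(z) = [[(-1.49-0j), (0.2-0j), (0.24+0j), -3.22-0.00j], [(0.56+0j), -0.08+0.00j, -0.09-0.00j, (1.21+0j)], [0.08+0.00j, -0.01+0.00j, (-0.01-0j), 0.17+0.00j], [(-1.26-0j), (0.17-0j), (0.2+0j), (-2.72-0j)]] + [[(0.31+0j), (0.27-0j), -0.92+0.00j, (-0.3+0j)], [(0.05+0j), (0.05-0j), (-0.16+0j), (-0.05+0j)], [-0.84+0.00j, (-0.74+0j), 2.51+0.00j, (0.82+0j)], [-0.20+0.00j, -0.18+0.00j, (0.6+0j), (0.2+0j)]] + [[(-0.11+0.2j), -0.71-0.36j, -0.04+0.14j, -0.19-0.38j], [(0.08+0.09j), -0.30+0.29j, 0.06+0.04j, -0.22+0.03j], [-0.03+0.12j, (-0.42-0.09j), (-0+0.08j), -0.15-0.18j], [(0.05-0.08j), (0.28+0.18j), (0.02-0.06j), (0.06+0.17j)]] + [[(-0.11-0.2j), (-0.71+0.36j), (-0.04-0.14j), -0.19+0.38j], [0.08-0.09j, -0.30-0.29j, 0.06-0.04j, (-0.22-0.03j)], [(-0.03-0.12j), -0.42+0.09j, -0.00-0.08j, -0.15+0.18j], [0.05+0.08j, (0.28-0.18j), (0.02+0.06j), 0.06-0.17j]]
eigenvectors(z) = [[-0.73+0.00j, (0.34+0j), -0.76+0.00j, -0.76-0.00j], [(0.28+0j), 0.06+0.00j, -0.13+0.38j, -0.13-0.38j], [0.04+0.00j, (-0.91+0j), -0.40+0.10j, (-0.4-0.1j)], [-0.62+0.00j, -0.22+0.00j, (0.31+0.03j), 0.31-0.03j]]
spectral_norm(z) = 5.07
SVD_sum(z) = [[-1.61, -0.21, -0.32, -3.88], [0.35, 0.04, 0.07, 0.83], [0.16, 0.02, 0.03, 0.40], [-1.0, -0.13, -0.2, -2.42]] + [[0.04,0.05,-0.1,-0.01], [0.0,0.01,-0.01,-0.0], [-1.03,-1.36,2.58,0.28], [-0.23,-0.3,0.58,0.06]] + [[0.20, -0.78, -0.33, -0.01],  [0.18, -0.70, -0.29, -0.01],  [0.07, -0.25, -0.11, -0.00],  [-0.25, 0.97, 0.41, 0.02]] + [[-0.04, -0.0, -0.02, 0.02], [0.24, 0.02, 0.12, -0.11], [-0.03, -0.0, -0.01, 0.01], [0.13, 0.01, 0.07, -0.06]]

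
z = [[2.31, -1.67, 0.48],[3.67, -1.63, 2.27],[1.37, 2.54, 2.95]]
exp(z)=[[0.62, -2.36, -2.79], [21.37, 1.29, 16.83], [48.34, 6.92, 44.28]]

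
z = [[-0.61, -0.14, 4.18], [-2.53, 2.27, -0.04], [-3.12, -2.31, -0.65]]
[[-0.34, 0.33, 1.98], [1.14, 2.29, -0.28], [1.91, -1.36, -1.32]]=z@[[-0.52,-0.18,0.22], [-0.08,0.81,0.13], [-0.16,0.08,0.51]]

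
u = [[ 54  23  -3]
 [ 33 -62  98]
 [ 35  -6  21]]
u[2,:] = [35, -6, 21]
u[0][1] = 23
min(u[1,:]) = -62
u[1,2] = 98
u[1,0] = 33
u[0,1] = 23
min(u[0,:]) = -3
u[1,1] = -62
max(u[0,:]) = 54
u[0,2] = -3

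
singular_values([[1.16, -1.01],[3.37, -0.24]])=[3.61, 0.87]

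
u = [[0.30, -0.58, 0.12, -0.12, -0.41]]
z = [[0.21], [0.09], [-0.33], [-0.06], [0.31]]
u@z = [[-0.15]]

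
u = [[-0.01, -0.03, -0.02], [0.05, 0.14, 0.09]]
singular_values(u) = [0.18, 0.0]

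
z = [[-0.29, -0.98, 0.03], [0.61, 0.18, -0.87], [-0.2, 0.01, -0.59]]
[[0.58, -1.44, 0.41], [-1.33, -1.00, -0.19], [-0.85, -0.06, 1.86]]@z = [[-1.13, -0.82, 1.03], [-0.19, 1.12, 0.94], [-0.16, 0.84, -1.07]]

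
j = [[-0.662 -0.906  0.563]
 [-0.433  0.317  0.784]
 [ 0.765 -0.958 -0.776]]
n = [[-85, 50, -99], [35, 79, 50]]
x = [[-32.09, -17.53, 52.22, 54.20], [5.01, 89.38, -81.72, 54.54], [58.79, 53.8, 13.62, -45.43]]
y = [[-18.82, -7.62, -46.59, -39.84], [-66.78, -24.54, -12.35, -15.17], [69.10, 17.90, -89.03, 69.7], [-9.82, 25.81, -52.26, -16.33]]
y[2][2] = -89.03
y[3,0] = -9.82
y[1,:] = [-66.78, -24.54, -12.35, -15.17]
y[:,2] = [-46.59, -12.35, -89.03, -52.26]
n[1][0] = 35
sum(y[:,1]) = 11.55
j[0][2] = 0.563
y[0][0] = -18.82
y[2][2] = -89.03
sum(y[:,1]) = 11.55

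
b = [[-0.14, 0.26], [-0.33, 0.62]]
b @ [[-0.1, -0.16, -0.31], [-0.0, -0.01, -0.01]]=[[0.01,0.02,0.04], [0.03,0.05,0.10]]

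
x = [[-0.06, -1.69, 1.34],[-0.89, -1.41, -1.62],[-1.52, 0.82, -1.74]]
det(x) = -5.62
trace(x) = -3.21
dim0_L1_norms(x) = [2.47, 3.92, 4.7]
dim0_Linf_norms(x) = [1.52, 1.69, 1.74]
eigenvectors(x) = [[0.68+0.00j, 0.68-0.00j, -0.52+0.00j], [-0.24-0.29j, (-0.24+0.29j), -0.84+0.00j], [(-0.5+0.39j), -0.50-0.39j, (-0.18+0j)]]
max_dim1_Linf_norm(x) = 1.74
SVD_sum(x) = [[0.72, -0.37, 1.28], [-0.69, 0.36, -1.22], [-1.14, 0.59, -2.02]] + [[-0.39, -1.39, -0.18], [-0.48, -1.71, -0.23], [0.04, 0.15, 0.02]] + [[-0.39,0.08,0.24],  [0.28,-0.06,-0.18],  [-0.42,0.08,0.26]]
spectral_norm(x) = 3.18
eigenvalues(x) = [(-0.45+1.49j), (-0.45-1.49j), (-2.31+0j)]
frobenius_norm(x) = 4.01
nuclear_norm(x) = 6.26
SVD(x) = [[-0.48, 0.63, -0.61],[0.45, 0.77, 0.44],[0.75, -0.07, -0.66]] @ diag([3.182161540186292, 2.315654365422084, 0.7628189772553182]) @ [[-0.48, 0.25, -0.84], [-0.27, -0.95, -0.13], [0.84, -0.17, -0.52]]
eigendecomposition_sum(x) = [[(0.34+0.65j), (-0.43-0.42j), 0.98+0.08j], [0.16-0.38j, (-0.03+0.33j), (-0.31-0.44j)], [-0.63-0.28j, 0.56+0.06j, (-0.76+0.51j)]] + [[0.34-0.65j, -0.43+0.42j, (0.98-0.08j)],[(0.16+0.38j), (-0.03-0.33j), (-0.31+0.44j)],[(-0.63+0.28j), (0.56-0.06j), -0.76-0.51j]] + [[(-0.75-0j), (-0.84+0j), -0.62-0.00j], [-1.20-0.00j, (-1.35+0j), -1.00-0.00j], [-0.26-0.00j, (-0.29+0j), (-0.22-0j)]]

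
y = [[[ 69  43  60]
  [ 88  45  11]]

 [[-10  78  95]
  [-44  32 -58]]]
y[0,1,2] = 11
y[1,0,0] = -10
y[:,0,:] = [[69, 43, 60], [-10, 78, 95]]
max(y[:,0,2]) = 95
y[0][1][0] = 88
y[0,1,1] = 45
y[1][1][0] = -44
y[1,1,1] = 32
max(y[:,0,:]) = 95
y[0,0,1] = 43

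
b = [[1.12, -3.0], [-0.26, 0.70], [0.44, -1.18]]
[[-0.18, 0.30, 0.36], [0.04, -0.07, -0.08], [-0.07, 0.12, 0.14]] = b @ [[0.05, 0.11, 0.03],[0.08, -0.06, -0.11]]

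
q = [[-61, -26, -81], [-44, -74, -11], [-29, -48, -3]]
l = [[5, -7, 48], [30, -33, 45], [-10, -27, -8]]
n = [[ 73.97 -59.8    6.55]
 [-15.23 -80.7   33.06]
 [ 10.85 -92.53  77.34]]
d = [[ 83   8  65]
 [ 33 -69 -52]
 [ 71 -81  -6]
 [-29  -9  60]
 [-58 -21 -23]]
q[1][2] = -11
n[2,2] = 77.34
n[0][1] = -59.8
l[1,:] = [30, -33, 45]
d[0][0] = 83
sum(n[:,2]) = 116.95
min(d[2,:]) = -81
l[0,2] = 48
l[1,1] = -33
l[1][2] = 45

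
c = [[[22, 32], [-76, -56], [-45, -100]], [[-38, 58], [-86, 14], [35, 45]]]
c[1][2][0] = 35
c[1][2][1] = 45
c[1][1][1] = 14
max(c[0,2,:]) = -45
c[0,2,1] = -100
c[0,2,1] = -100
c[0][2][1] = -100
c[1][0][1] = 58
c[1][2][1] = 45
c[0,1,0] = -76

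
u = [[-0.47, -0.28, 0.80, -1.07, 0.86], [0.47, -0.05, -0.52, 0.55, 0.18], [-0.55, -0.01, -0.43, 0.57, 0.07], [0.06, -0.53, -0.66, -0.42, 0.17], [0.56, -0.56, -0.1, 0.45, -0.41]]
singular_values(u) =[1.97, 1.05, 0.94, 0.52, 0.52]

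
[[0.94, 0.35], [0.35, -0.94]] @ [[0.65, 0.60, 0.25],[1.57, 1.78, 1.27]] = [[1.16, 1.19, 0.68], [-1.25, -1.46, -1.11]]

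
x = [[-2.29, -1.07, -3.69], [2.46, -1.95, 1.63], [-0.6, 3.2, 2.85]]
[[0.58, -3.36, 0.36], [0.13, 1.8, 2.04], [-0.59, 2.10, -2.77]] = x @ [[-0.24, 0.2, 0.36], [-0.30, -0.01, -0.69], [0.08, 0.79, -0.12]]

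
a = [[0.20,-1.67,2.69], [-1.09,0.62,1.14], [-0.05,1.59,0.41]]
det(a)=-5.541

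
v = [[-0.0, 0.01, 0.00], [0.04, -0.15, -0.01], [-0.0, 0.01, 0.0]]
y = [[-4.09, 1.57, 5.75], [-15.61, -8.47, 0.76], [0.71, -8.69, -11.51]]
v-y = [[4.09, -1.56, -5.75], [15.65, 8.32, -0.77], [-0.71, 8.70, 11.51]]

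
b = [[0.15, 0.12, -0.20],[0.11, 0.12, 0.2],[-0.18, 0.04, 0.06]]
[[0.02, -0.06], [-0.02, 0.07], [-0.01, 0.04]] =b @ [[0.03, -0.09], [-0.03, 0.12], [-0.09, 0.31]]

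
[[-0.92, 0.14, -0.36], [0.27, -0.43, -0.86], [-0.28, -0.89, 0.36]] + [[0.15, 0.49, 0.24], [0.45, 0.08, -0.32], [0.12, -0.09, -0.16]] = [[-0.77, 0.63, -0.12], [0.72, -0.35, -1.18], [-0.16, -0.98, 0.20]]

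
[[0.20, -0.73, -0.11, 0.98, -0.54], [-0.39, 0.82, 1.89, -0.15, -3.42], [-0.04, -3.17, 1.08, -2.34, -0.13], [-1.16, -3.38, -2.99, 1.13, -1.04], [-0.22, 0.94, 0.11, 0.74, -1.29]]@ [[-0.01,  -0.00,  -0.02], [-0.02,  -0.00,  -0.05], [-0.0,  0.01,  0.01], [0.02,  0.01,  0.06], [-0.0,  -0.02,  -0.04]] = [[0.03, 0.02, 0.11], [-0.02, 0.09, 0.11], [0.02, -0.01, 0.03], [0.1, 0.00, 0.27], [-0.0, 0.03, 0.05]]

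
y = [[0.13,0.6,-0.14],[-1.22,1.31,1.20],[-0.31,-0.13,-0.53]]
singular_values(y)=[2.18, 0.59, 0.59]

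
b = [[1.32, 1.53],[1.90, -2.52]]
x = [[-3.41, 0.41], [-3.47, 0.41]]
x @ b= [[-3.72, -6.25],[-3.80, -6.34]]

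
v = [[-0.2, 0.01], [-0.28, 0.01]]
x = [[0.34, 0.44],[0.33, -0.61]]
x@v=[[-0.19, 0.01], [0.10, -0.0]]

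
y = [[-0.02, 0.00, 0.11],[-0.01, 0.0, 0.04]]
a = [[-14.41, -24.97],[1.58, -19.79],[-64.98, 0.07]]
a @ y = [[0.54, 0.0, -2.58], [0.17, 0.00, -0.62], [1.30, 0.00, -7.14]]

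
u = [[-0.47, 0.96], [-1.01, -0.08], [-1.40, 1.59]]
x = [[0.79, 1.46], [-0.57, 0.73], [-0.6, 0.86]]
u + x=[[0.32, 2.42], [-1.58, 0.65], [-2.0, 2.45]]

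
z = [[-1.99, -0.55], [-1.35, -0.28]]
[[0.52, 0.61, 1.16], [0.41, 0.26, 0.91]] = z@[[-0.44, 0.16, -0.96], [0.64, -1.69, 1.37]]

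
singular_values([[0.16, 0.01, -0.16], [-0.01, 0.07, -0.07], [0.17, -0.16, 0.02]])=[0.28, 0.2, 0.0]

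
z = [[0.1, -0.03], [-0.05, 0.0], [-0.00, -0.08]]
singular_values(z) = [0.12, 0.08]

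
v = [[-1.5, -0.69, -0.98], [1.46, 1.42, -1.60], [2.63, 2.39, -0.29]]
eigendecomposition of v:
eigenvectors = [[(0.66+0j), (-0.29+0.24j), -0.29-0.24j], [-0.72+0.00j, 0.41+0.43j, 0.41-0.43j], [-0.22+0.00j, 0.71+0.00j, 0.71-0.00j]]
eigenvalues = [(-0.43+0j), (0.03+2.31j), (0.03-2.31j)]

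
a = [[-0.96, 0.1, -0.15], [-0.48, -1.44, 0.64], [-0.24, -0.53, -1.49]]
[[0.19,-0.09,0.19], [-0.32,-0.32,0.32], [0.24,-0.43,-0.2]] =a @ [[-0.15, 0.09, -0.23], [0.18, 0.27, -0.06], [-0.20, 0.18, 0.19]]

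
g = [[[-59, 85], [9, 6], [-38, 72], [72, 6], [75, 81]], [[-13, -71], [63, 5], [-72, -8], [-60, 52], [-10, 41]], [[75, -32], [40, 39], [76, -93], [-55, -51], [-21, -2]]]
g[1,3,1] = 52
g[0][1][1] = 6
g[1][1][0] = 63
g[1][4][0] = -10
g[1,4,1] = 41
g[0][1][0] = 9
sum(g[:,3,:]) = -36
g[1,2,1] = -8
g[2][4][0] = -21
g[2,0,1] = -32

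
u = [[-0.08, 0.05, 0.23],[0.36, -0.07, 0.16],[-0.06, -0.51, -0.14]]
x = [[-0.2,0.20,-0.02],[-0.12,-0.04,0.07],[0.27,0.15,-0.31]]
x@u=[[0.09, -0.01, -0.01], [-0.01, -0.04, -0.04], [0.05, 0.16, 0.13]]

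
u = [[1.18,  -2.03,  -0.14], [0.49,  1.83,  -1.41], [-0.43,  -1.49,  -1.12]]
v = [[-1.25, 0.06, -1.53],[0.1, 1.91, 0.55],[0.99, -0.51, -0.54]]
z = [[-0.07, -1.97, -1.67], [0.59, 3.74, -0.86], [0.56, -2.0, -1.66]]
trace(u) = 1.89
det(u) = -7.25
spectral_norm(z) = 4.76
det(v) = 3.95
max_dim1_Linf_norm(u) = 2.03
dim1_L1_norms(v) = [2.84, 2.56, 2.04]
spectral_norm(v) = 2.21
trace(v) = 0.12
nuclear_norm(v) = 5.05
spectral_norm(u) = 3.14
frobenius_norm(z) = 5.37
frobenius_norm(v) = 3.07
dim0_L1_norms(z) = [1.22, 7.71, 4.19]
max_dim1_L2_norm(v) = 1.99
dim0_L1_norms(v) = [2.34, 2.48, 2.62]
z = v + u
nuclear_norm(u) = 6.23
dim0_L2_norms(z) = [0.82, 4.68, 2.51]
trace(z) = 2.01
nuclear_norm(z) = 7.64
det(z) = 5.04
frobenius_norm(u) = 3.84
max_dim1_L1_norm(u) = 3.73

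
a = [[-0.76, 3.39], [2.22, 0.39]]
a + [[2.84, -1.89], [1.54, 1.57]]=[[2.08, 1.5], [3.76, 1.96]]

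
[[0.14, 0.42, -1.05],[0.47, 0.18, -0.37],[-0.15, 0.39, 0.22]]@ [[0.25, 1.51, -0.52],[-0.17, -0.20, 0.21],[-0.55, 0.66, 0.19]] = [[0.54,-0.57,-0.18], [0.29,0.43,-0.28], [-0.22,-0.16,0.20]]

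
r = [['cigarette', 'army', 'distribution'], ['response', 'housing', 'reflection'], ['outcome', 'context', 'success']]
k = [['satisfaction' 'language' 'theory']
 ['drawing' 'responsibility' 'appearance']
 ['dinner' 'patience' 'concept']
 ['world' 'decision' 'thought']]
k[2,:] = ['dinner', 'patience', 'concept']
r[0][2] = 'distribution'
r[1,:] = ['response', 'housing', 'reflection']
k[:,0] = ['satisfaction', 'drawing', 'dinner', 'world']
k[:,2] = ['theory', 'appearance', 'concept', 'thought']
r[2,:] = ['outcome', 'context', 'success']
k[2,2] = 'concept'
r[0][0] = 'cigarette'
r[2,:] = ['outcome', 'context', 'success']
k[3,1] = 'decision'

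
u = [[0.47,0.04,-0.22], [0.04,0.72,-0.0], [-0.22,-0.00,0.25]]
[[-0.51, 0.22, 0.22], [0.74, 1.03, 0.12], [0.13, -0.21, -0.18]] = u@[[-1.6, -0.08, 0.20], [1.11, 1.43, 0.16], [-0.88, -0.91, -0.53]]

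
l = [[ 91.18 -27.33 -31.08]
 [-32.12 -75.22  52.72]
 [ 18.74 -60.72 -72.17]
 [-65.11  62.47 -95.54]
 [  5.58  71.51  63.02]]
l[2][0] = 18.74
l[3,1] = 62.47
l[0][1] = -27.33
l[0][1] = -27.33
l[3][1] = 62.47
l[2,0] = 18.74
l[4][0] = 5.58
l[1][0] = -32.12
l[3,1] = 62.47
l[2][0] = 18.74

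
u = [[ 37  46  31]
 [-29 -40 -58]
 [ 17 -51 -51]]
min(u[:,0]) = -29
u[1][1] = -40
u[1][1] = -40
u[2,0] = 17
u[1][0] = -29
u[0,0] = 37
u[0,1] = 46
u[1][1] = -40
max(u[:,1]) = 46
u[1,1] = -40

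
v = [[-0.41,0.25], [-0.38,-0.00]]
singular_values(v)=[0.59, 0.16]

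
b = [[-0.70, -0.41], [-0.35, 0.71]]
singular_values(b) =[0.83, 0.77]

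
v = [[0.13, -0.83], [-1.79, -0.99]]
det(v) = -1.614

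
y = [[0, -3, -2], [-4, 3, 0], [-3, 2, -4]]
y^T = [[0, -4, -3], [-3, 3, 2], [-2, 0, -4]]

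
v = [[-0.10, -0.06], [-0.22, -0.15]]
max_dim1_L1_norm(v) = 0.37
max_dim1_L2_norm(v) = 0.27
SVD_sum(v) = [[-0.10, -0.06], [-0.22, -0.15]] + [[-0.00, 0.00], [0.00, -0.00]]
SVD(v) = [[-0.4, -0.92],  [-0.92, 0.4]] @ diag([0.29062284732983723, 0.006193594263279348]) @ [[0.83, 0.56], [0.56, -0.83]]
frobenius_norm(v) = 0.29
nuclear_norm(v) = 0.30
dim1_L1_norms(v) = [0.16, 0.37]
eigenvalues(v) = [-0.01, -0.24]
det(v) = 0.00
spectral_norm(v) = 0.29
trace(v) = -0.25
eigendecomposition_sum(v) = [[-0.0, 0.00], [0.01, -0.0]] + [[-0.10, -0.06], [-0.23, -0.15]]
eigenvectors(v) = [[0.54, 0.39], [-0.84, 0.92]]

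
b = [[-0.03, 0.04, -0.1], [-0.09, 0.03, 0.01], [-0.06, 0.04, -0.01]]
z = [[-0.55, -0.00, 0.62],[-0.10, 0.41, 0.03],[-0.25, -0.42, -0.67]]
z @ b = [[-0.02, 0.0, 0.05],[-0.04, 0.01, 0.01],[0.09, -0.05, 0.03]]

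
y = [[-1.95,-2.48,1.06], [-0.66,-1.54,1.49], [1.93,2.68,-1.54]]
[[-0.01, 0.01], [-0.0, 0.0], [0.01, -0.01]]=y @ [[-0.00, 0.0], [0.01, -0.01], [0.01, -0.01]]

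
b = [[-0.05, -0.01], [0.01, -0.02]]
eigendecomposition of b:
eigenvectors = [[-0.93, 0.36], [0.36, -0.93]]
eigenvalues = [-0.05, -0.02]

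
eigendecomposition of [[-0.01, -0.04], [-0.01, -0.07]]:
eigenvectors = [[0.99,  0.52],[-0.15,  0.86]]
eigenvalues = [-0.0, -0.08]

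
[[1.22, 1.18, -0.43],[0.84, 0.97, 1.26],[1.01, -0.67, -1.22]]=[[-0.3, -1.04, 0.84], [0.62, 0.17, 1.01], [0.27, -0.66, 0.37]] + [[1.52,2.22,-1.27], [0.22,0.8,0.25], [0.74,-0.01,-1.59]]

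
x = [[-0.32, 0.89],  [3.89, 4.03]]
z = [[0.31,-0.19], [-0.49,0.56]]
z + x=[[-0.01, 0.7], [3.40, 4.59]]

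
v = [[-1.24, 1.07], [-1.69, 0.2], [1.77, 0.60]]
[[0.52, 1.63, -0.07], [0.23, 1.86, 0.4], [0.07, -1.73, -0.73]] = v @ [[-0.09, -1.07, -0.28], [0.38, 0.28, -0.39]]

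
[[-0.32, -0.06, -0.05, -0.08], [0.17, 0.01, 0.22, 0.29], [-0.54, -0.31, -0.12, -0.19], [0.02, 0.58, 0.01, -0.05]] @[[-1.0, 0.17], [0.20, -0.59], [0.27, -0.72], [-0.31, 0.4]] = [[0.32, -0.02], [-0.2, -0.02], [0.5, 0.1], [0.11, -0.37]]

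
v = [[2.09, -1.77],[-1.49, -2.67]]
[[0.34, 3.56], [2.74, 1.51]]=v@ [[-0.48,  0.83], [-0.76,  -1.03]]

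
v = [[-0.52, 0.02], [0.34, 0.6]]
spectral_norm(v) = 0.75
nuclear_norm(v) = 1.18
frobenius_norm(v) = 0.86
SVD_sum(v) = [[-0.27, -0.25], [0.48, 0.45]] + [[-0.25, 0.27], [-0.14, 0.15]]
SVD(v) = [[-0.49, 0.87], [0.87, 0.49]] @ diag([0.7531418718188161, 0.42329342176940327]) @ [[0.73,0.68], [-0.68,0.73]]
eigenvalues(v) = [-0.53, 0.61]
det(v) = -0.32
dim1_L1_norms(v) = [0.54, 0.94]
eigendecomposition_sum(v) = [[-0.52, 0.01], [0.16, -0.00]] + [[0.00, 0.01], [0.18, 0.6]]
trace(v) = 0.08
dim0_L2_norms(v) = [0.62, 0.6]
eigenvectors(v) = [[-0.96, -0.02], [0.29, -1.0]]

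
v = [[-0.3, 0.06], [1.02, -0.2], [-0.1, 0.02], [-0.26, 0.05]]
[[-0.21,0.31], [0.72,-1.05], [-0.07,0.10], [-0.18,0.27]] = v@[[0.48,-1.26], [-1.17,-1.17]]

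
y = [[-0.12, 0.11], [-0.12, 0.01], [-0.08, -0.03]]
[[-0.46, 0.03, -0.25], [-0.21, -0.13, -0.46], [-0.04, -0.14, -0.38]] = y@[[1.50, 1.19, 3.96], [-2.57, 1.55, 2.01]]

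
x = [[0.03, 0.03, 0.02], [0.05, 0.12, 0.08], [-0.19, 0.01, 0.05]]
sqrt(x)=[[0.18, 0.06, 0.03],[0.24, 0.31, 0.13],[-0.50, 0.07, 0.24]]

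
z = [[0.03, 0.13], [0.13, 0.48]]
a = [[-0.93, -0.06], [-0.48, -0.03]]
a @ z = [[-0.04, -0.15], [-0.02, -0.08]]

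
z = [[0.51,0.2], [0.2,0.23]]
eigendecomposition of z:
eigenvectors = [[0.89, -0.46], [0.46, 0.89]]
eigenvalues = [0.61, 0.13]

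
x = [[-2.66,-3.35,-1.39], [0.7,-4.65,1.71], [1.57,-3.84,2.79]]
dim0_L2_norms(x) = [3.17, 6.9, 3.56]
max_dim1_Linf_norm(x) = 4.65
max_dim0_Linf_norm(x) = 4.65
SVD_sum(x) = [[0.20,-2.27,0.84], [0.41,-4.67,1.72], [0.39,-4.38,1.62]] + [[-2.82,-1.09,-2.28], [0.16,0.06,0.13], [1.3,0.5,1.05]] + [[-0.05,0.01,0.05], [0.13,-0.04,-0.14], [-0.11,0.04,0.12]]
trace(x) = -4.52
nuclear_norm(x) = 11.71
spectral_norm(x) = 7.27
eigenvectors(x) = [[(-0.5+0j), -0.95+0.00j, -0.95-0.00j], [(0.19+0j), (-0.1+0.19j), -0.10-0.19j], [(0.84+0j), 0.17+0.16j, (0.17-0.16j)]]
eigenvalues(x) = [(0.97+0j), (-2.75+0.93j), (-2.75-0.93j)]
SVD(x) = [[0.33, -0.91, 0.25], [0.69, 0.05, -0.72], [0.64, 0.42, 0.64]] @ diag([7.266212387590164, 4.170213146462432, 0.2699626853904518]) @ [[0.08, -0.93, 0.35], [0.74, 0.29, 0.6], [-0.66, 0.21, 0.72]]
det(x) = 8.18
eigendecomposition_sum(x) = [[(-0.24+0j), 0.76-0.00j, (-0.9+0j)], [0.09-0.00j, (-0.29+0j), 0.35-0.00j], [0.41-0.00j, -1.27+0.00j, 1.51-0.00j]] + [[(-1.21+2.07j),-2.05-9.56j,-0.25+3.43j],[0.30+0.46j,(-2.18-0.55j),(0.68+0.4j)],[0.58-0.17j,(-1.28+2.11j),0.64-0.59j]] + [[(-1.21-2.07j),-2.05+9.56j,-0.25-3.43j], [(0.3-0.46j),-2.18+0.55j,(0.68-0.4j)], [(0.58+0.17j),-1.28-2.11j,0.64+0.59j]]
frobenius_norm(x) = 8.38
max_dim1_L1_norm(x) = 8.2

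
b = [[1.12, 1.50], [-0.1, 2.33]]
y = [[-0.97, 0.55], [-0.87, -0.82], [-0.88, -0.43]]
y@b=[[-1.14, -0.17],[-0.89, -3.22],[-0.94, -2.32]]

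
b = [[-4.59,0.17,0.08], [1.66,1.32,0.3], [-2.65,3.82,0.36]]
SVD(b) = [[-0.71, 0.51, -0.48], [0.16, -0.55, -0.82], [-0.68, -0.66, 0.31]] @ diag([5.91596486594081, 3.5223464551172543, 0.17416990290180226]) @ [[0.9, -0.43, -0.04], [-0.43, -0.90, -0.1], [0.0, 0.11, -0.99]]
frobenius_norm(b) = 6.89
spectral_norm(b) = 5.92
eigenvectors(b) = [[0.76, 0.01, 0.02], [-0.24, -0.18, 0.42], [0.6, 0.98, 0.91]]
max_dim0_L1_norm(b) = 8.9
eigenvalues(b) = [-4.58, -0.39, 2.06]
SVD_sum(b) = [[-3.82, 1.80, 0.18], [0.83, -0.39, -0.04], [-3.65, 1.72, 0.17]] + [[-0.77,  -1.62,  -0.19], [0.83,  1.73,  0.2], [1.00,  2.09,  0.24]] + [[-0.00,-0.01,0.08], [-0.00,-0.02,0.14], [0.0,0.01,-0.05]]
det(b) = 3.63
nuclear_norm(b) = 9.61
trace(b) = -2.91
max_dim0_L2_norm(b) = 5.55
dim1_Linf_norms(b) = [4.59, 1.66, 3.82]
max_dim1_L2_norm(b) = 4.66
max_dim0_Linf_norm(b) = 4.59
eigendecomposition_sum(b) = [[-4.61, 0.09, 0.07], [1.48, -0.03, -0.02], [-3.61, 0.07, 0.05]] + [[0.0,0.01,-0.00], [-0.08,-0.11,0.05], [0.41,0.59,-0.28]] + [[0.01, 0.08, 0.01], [0.26, 1.46, 0.27], [0.56, 3.16, 0.59]]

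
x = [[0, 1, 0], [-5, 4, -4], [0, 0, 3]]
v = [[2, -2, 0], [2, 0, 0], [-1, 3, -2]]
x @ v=[[2, 0, 0], [2, -2, 8], [-3, 9, -6]]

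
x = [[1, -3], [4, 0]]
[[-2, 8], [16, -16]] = x @[[4, -4], [2, -4]]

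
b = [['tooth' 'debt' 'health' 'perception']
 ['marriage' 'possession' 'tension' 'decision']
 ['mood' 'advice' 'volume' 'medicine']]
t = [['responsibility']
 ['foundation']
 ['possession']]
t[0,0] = 'responsibility'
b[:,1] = ['debt', 'possession', 'advice']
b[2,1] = 'advice'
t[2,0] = 'possession'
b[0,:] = ['tooth', 'debt', 'health', 'perception']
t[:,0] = ['responsibility', 'foundation', 'possession']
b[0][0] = 'tooth'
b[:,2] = ['health', 'tension', 'volume']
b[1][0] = 'marriage'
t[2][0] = 'possession'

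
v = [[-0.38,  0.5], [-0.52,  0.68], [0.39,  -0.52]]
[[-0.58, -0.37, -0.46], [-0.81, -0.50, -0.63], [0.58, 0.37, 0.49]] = v@[[4.3, 1.5, -0.82], [2.1, 0.41, -1.55]]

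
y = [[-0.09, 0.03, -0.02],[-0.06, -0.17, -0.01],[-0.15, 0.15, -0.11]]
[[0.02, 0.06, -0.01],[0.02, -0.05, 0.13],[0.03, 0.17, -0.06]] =y@[[-0.25, -0.49, 0.01], [-0.02, 0.50, -0.76], [0.04, -0.17, -0.49]]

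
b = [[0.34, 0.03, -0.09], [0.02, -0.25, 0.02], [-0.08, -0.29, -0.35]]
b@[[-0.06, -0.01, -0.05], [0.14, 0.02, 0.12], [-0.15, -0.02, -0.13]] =[[-0.0, -0.00, -0.0], [-0.04, -0.01, -0.03], [0.02, 0.0, 0.01]]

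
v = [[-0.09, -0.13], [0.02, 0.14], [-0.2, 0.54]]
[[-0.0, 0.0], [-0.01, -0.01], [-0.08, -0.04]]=v @ [[0.16,0.06], [-0.08,-0.05]]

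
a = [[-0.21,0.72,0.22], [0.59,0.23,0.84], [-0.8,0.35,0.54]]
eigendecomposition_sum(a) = [[-0.41+0.00j, 0.31+0.00j, (-0.12+0j)], [0.49-0.00j, (-0.36-0j), 0.14-0.00j], [(-0.35+0j), (0.26+0j), -0.10+0.00j]] + [[(0.1+0.27j), 0.21-0.08j, (0.17-0.41j)],  [0.05+0.38j, 0.30-0.04j, (0.35-0.49j)],  [(-0.22+0.06j), (0.04+0.17j), 0.32+0.17j]] + [[0.10-0.27j, 0.21+0.08j, 0.17+0.41j], [0.05-0.38j, (0.3+0.04j), (0.35+0.49j)], [-0.22-0.06j, (0.04-0.17j), (0.32-0.17j)]]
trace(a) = 0.56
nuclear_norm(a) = 2.72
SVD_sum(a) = [[-0.24,0.41,0.47], [-0.19,0.32,0.37], [-0.32,0.54,0.63]] + [[-0.09, 0.00, -0.05], [0.80, -0.02, 0.42], [-0.41, 0.01, -0.22]] + [[0.12,0.31,-0.21],[-0.03,-0.07,0.04],[-0.07,-0.20,0.13]]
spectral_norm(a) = 1.22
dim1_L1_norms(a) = [1.15, 1.66, 1.69]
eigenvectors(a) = [[0.56+0.00j, 0.52-0.12j, (0.52+0.12j)], [(-0.67+0j), 0.72+0.00j, 0.72-0.00j], [(0.48+0j), (0.05+0.43j), 0.05-0.43j]]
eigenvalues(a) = [(-0.88+0j), (0.72+0.4j), (0.72-0.4j)]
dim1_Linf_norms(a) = [0.72, 0.84, 0.8]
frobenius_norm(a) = 1.66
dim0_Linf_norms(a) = [0.8, 0.72, 0.84]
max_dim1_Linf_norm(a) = 0.84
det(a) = -0.59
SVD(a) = [[-0.55,0.10,-0.83], [-0.43,-0.89,0.18], [-0.72,0.45,0.53]] @ diag([1.2245350856837394, 1.0245547537000947, 0.4715945086618954]) @ [[0.36, -0.61, -0.71], [-0.88, 0.02, -0.47], [-0.3, -0.79, 0.53]]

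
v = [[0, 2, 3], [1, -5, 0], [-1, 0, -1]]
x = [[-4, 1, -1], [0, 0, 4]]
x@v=[[2, -13, -11], [-4, 0, -4]]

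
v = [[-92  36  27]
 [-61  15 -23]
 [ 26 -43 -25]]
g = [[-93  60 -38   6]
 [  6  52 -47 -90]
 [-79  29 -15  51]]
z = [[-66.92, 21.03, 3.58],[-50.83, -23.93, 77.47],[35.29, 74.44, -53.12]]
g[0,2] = -38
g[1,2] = -47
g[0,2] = -38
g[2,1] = 29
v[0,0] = -92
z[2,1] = 74.44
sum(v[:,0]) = -127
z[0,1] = 21.03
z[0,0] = -66.92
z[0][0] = -66.92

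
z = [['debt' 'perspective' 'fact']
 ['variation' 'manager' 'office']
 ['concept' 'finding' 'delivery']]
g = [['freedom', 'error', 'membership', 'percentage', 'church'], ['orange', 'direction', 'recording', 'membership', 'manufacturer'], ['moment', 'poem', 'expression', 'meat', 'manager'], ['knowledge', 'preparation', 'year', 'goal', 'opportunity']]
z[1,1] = 'manager'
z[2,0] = 'concept'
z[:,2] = ['fact', 'office', 'delivery']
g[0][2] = 'membership'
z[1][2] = 'office'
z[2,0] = 'concept'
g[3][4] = 'opportunity'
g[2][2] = 'expression'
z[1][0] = 'variation'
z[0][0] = 'debt'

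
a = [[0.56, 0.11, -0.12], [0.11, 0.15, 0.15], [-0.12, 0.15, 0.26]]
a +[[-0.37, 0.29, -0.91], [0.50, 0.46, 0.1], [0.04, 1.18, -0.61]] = [[0.19, 0.40, -1.03], [0.61, 0.61, 0.25], [-0.08, 1.33, -0.35]]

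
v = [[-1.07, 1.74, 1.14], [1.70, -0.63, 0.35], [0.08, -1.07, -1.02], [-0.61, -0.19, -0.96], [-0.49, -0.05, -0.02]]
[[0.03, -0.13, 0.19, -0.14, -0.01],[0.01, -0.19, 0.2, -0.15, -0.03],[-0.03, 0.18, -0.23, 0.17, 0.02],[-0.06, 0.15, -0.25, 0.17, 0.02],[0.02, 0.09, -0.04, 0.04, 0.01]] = v @ [[-0.04, -0.17, 0.08, -0.08, -0.02], [-0.07, -0.17, 0.02, -0.05, -0.01], [0.1, -0.01, 0.21, -0.12, -0.01]]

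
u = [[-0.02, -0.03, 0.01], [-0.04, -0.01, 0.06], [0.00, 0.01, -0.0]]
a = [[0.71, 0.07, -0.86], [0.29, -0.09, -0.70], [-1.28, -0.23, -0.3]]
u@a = [[-0.04, -0.0, 0.04], [-0.11, -0.02, 0.02], [0.0, -0.0, -0.01]]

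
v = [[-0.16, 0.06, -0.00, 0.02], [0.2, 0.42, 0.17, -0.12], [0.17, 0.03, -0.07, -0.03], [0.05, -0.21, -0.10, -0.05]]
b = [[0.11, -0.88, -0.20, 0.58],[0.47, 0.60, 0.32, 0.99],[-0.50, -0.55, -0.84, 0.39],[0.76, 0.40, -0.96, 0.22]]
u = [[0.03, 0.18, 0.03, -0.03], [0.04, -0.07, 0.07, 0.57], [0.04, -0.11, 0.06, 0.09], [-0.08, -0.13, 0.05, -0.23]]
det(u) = -0.00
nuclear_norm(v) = 0.96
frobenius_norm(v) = 0.62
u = v @ b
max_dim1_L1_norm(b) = 2.38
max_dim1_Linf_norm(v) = 0.42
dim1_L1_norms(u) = [0.27, 0.75, 0.3, 0.49]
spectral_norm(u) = 0.63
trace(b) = 0.09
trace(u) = -0.21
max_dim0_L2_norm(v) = 0.47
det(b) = 1.33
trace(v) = 0.14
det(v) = -0.00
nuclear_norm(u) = 1.03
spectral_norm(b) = 1.51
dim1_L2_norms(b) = [1.08, 1.29, 1.19, 1.31]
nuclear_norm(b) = 4.62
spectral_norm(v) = 0.55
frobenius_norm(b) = 2.44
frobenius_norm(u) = 0.69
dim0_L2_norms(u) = [0.1, 0.26, 0.11, 0.62]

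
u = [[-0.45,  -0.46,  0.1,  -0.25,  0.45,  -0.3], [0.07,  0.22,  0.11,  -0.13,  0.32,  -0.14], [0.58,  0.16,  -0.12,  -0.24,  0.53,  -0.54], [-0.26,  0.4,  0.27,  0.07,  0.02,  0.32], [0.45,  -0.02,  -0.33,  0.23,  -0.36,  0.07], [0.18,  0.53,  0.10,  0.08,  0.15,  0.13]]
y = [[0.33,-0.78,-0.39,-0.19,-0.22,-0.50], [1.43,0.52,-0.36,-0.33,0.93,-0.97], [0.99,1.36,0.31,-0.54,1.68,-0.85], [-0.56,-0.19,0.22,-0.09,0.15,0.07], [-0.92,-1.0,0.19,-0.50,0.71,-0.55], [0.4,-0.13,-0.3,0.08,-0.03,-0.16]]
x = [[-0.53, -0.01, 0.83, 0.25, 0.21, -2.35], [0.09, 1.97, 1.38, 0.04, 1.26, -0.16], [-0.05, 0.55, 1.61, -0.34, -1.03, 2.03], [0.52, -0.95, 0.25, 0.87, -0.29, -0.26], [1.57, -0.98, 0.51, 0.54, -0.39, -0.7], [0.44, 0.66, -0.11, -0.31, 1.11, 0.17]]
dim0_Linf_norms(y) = [1.43, 1.36, 0.39, 0.54, 1.68, 0.97]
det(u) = 0.00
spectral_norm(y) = 3.24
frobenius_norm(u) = 1.81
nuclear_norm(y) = 6.72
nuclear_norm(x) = 11.60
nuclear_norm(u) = 3.22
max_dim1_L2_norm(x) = 2.86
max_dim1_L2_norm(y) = 2.6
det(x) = -7.56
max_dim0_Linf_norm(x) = 2.35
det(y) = -0.00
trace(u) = -0.51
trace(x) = 3.70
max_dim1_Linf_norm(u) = 0.58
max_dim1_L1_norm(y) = 5.73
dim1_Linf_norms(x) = [2.35, 1.97, 2.03, 0.95, 1.57, 1.11]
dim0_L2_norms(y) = [2.11, 1.94, 0.74, 0.84, 2.06, 1.5]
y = x @ u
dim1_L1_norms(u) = [2.01, 0.99, 2.17, 1.34, 1.46, 1.17]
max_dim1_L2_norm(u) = 1.0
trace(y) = 1.62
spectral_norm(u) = 1.15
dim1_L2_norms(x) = [2.57, 2.72, 2.86, 1.46, 2.15, 1.41]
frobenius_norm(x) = 5.56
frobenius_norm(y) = 4.00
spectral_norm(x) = 3.49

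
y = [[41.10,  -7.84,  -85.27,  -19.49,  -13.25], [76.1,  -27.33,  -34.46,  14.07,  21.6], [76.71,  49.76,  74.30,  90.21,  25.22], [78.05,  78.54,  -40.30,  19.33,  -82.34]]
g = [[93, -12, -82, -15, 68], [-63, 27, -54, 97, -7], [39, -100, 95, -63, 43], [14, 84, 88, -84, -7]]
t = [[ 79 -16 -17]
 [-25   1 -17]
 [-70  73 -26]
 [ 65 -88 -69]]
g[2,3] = -63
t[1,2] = -17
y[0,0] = 41.1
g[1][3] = 97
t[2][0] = -70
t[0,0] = 79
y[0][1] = -7.84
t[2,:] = [-70, 73, -26]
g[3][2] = 88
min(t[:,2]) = -69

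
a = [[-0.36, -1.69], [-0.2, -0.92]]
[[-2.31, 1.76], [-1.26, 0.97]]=a@[[-0.43, -1.56], [1.46, -0.71]]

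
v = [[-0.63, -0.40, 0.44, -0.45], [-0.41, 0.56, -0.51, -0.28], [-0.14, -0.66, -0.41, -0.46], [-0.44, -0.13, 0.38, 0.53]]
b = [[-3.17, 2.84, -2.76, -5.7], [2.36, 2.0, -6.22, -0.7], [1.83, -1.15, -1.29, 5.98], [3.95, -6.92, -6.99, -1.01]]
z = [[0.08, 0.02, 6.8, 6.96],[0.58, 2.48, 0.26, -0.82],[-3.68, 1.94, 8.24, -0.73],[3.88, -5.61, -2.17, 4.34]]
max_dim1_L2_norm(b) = 10.65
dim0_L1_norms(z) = [8.22, 10.05, 17.47, 12.85]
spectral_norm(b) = 11.69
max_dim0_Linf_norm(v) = 0.66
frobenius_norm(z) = 16.05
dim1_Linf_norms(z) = [6.96, 2.48, 8.24, 5.61]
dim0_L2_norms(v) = [0.88, 0.96, 0.88, 0.88]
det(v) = 0.42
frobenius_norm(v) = 1.80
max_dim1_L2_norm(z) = 9.73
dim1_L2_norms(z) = [9.73, 2.69, 9.26, 8.37]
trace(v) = 0.05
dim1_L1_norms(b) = [14.47, 11.28, 10.25, 18.87]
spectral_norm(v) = 1.13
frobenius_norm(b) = 16.20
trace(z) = 15.14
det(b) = -1038.04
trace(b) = -3.47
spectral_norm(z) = 12.16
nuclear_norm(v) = 3.44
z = v @ b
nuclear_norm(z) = 26.36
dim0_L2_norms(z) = [5.38, 6.43, 10.9, 8.28]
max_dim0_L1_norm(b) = 17.26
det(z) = -438.80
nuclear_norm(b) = 28.48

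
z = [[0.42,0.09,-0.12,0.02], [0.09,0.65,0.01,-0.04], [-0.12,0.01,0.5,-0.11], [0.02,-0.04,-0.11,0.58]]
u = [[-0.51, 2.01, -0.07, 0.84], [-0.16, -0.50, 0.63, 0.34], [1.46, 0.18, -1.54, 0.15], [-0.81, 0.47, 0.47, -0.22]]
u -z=[[-0.93, 1.92, 0.05, 0.82], [-0.25, -1.15, 0.62, 0.38], [1.58, 0.17, -2.04, 0.26], [-0.83, 0.51, 0.58, -0.8]]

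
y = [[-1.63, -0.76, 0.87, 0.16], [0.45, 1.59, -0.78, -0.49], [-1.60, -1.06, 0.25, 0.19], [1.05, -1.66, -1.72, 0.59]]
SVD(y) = [[-0.63, -0.02, -0.15, 0.76], [0.45, -0.36, -0.79, 0.2], [-0.57, 0.18, -0.56, -0.58], [0.27, 0.92, -0.21, 0.21]] @ diag([3.173774660740806, 2.7561841047072813, 0.9338628833134874, 0.03746597079914472]) @ [[0.77, 0.42, -0.48, -0.08], [0.2, -0.82, -0.46, 0.27], [0.61, -0.22, 0.75, 0.15], [-0.08, 0.31, -0.03, 0.95]]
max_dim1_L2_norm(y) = 2.68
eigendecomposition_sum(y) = [[(-0.78-0j), -0.10+0.12j, (0.4+0.33j), -0j], [0.11-0.50j, -0.06-0.08j, -0.27+0.21j, 0.00+0.00j], [-0.76-0.73j, -0.21+0.02j, (0.08+0.69j), 0.00-0.00j], [0.39-1.37j, -0.16-0.24j, (-0.78+0.54j), 0.00+0.00j]] + [[(-0.78+0j), (-0.1-0.12j), 0.40-0.33j, 0.00+0.00j], [(0.11+0.5j), (-0.06+0.08j), -0.27-0.21j, -0j], [(-0.76+0.73j), (-0.21-0.02j), 0.08-0.69j, 0.00+0.00j], [(0.39+1.37j), -0.16+0.24j, -0.78-0.54j, 0.00-0.00j]] + [[-0.04+0.00j,-0.01-0.00j,0.03-0.00j,-0.01+0.00j], [0.12-0.00j,0.03+0.00j,-0.09+0.00j,(0.04-0j)], [(-0.04+0j),-0.01-0.00j,(0.03-0j),-0.01+0.00j], [(0.37-0j),(0.11+0j),-0.30+0.00j,(0.12-0j)]] + [[(-0.04+0j), -0.54+0.00j, 0.05+0.00j, 0.17-0.00j],[(0.12-0j), 1.68-0.00j, (-0.15-0j), (-0.53+0j)],[(-0.04+0j), -0.62+0.00j, (0.06+0j), 0.20-0.00j],[(-0.1+0j), (-1.46+0j), 0.13+0.00j, (0.46-0j)]]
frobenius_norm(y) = 4.31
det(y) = 0.31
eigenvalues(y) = [(-0.76+0.61j), (-0.76-0.61j), (0.15+0j), (2.16+0j)]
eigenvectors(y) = [[0.11+0.37j, 0.11-0.37j, -0.09+0.00j, (0.23+0j)], [-0.26+0.02j, (-0.26-0.02j), 0.30+0.00j, (-0.71+0j)], [(-0.25+0.46j), (-0.25-0.46j), (-0.1+0j), (0.26+0j)], [-0.71+0.00j, -0.71-0.00j, 0.95+0.00j, 0.61+0.00j]]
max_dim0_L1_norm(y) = 5.07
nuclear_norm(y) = 6.90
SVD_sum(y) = [[-1.53,-0.85,0.95,0.17],  [1.1,0.61,-0.68,-0.12],  [-1.38,-0.77,0.86,0.15],  [0.67,0.37,-0.42,-0.07]] + [[-0.01, 0.04, 0.02, -0.01], [-0.2, 0.82, 0.46, -0.27], [0.10, -0.4, -0.23, 0.13], [0.50, -2.07, -1.16, 0.68]] + [[-0.09,0.03,-0.11,-0.02], [-0.45,0.17,-0.55,-0.11], [-0.31,0.12,-0.39,-0.08], [-0.12,0.04,-0.14,-0.03]] + [[-0.00, 0.01, -0.0, 0.03], [-0.00, 0.00, -0.0, 0.01], [0.00, -0.01, 0.0, -0.02], [-0.00, 0.0, -0.00, 0.01]]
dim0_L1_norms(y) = [4.73, 5.07, 3.62, 1.43]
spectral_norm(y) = 3.17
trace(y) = 0.80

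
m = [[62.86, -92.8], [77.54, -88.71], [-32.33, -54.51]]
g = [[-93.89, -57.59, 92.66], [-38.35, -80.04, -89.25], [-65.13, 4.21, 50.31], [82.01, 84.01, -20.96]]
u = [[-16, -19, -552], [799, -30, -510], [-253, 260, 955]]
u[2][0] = -253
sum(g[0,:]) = -58.82000000000002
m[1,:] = [77.54, -88.71]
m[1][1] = -88.71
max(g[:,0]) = 82.01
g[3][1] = 84.01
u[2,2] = 955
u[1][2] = -510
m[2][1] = -54.51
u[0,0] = -16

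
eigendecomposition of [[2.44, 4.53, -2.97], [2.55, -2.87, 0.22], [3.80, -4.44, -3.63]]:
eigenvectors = [[(-0.9+0j),-0.17-0.29j,-0.17+0.29j], [-0.37+0.00j,-0.17+0.29j,-0.17-0.29j], [(-0.25+0j),-0.88+0.00j,(-0.88-0j)]]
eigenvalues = [(3.48+0j), (-3.77+2.7j), (-3.77-2.7j)]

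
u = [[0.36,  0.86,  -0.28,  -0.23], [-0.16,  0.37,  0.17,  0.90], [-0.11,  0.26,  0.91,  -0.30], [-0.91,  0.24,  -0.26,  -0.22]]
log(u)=[[-0.00+0.65j,  0.57-0.65j,  (-0.09+0.3j),  (0.38+1.05j)], [(-0.56-0.65j),  0.00+0.65j,  (-0.05-0.3j),  (0.36-1.06j)], [(0.09+0.29j),  (0.05-0.29j),  0.00+0.13j,  -0.03+0.47j], [(-0.37+1.06j),  (-0.37-1.05j),  0.02+0.48j,  -0.00+1.71j]]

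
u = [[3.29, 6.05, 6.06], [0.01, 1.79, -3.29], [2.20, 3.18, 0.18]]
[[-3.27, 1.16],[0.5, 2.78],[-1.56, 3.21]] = u @ [[-0.68, 1.11], [-0.01, 0.28], [-0.16, -0.69]]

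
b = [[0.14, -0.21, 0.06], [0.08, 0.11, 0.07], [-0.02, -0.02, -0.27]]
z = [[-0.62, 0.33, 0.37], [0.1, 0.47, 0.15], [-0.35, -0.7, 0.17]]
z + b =[[-0.48, 0.12, 0.43],  [0.18, 0.58, 0.22],  [-0.37, -0.72, -0.1]]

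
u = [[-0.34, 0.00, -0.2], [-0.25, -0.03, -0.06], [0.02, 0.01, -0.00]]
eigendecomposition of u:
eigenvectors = [[0.77,-0.16,-0.24], [0.64,-0.96,0.88], [-0.07,0.22,0.42]]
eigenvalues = [-0.32, -0.06, 0.01]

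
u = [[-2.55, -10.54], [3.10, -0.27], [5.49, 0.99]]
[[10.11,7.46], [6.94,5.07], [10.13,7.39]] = u @ [[2.11, 1.54], [-1.47, -1.08]]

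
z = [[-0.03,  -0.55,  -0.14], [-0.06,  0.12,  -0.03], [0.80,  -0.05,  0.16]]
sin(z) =[[-0.03, -0.56, -0.14], [-0.06, 0.12, -0.03], [0.81, -0.03, 0.16]]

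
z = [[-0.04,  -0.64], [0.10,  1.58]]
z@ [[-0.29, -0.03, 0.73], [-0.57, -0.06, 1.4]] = [[0.38,  0.04,  -0.93], [-0.93,  -0.1,  2.28]]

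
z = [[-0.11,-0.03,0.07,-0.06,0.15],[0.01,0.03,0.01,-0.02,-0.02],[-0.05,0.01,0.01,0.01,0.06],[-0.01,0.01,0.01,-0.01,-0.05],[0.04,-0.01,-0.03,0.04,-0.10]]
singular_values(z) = [0.25, 0.06, 0.04, 0.04, 0.0]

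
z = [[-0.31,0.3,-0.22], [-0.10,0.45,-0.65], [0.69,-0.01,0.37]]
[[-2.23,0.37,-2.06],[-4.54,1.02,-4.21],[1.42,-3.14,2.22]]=z @ [[-0.01, -2.39, 0.81], [-4.72, -4.27, -2.81], [3.72, -4.15, 4.40]]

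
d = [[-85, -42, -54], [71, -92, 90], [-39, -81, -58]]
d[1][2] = 90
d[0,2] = -54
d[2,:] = [-39, -81, -58]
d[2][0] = -39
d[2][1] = -81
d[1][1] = -92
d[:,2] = [-54, 90, -58]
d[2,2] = -58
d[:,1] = [-42, -92, -81]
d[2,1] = -81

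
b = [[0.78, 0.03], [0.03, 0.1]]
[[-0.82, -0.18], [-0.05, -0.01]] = b@[[-1.04, -0.23], [-0.18, -0.04]]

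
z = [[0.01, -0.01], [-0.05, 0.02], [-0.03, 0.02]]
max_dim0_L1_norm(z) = 0.09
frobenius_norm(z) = 0.07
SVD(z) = [[-0.2,-0.59], [0.81,-0.55], [0.54,0.6]] @ diag([0.06587938566731835, 0.007739931788893906]) @ [[-0.9, 0.44],  [0.44, 0.9]]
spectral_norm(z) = 0.07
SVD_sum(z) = [[0.01, -0.01], [-0.05, 0.02], [-0.03, 0.02]] + [[-0.0, -0.0], [-0.00, -0.0], [0.00, 0.00]]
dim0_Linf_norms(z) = [0.05, 0.02]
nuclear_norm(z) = 0.07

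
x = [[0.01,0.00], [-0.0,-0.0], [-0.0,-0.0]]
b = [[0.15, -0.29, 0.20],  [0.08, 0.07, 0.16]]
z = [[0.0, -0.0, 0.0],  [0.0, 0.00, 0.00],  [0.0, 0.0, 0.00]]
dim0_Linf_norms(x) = [0.01, 0.0]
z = x @ b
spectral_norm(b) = 0.39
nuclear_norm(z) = 0.00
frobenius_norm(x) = 0.01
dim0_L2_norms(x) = [0.01, 0.0]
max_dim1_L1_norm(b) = 0.64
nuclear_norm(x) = 0.01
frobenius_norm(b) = 0.43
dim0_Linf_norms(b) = [0.15, 0.29, 0.2]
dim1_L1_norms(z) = [0.0, 0.0, 0.0]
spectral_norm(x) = 0.01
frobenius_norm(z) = 0.00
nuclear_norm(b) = 0.57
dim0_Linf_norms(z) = [0.0, 0.0, 0.0]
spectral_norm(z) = 0.00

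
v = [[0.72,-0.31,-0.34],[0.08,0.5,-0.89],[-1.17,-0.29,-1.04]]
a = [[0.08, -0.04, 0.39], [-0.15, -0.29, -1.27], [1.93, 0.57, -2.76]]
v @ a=[[-0.55,  -0.13,  1.61], [-1.79,  -0.66,  1.85], [-2.06,  -0.46,  2.78]]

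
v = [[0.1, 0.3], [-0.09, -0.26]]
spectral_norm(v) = 0.42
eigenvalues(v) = [-0.01, -0.15]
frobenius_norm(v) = 0.42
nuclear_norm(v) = 0.42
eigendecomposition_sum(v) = [[-0.01,-0.01], [0.00,0.00]] + [[0.11, 0.31], [-0.09, -0.26]]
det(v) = 0.00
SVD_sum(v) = [[0.1, 0.30],[-0.09, -0.26]] + [[-0.00, 0.0], [-0.0, 0.00]]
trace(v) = -0.16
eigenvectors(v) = [[0.94, -0.76],[-0.33, 0.65]]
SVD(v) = [[-0.75, 0.66], [0.66, 0.75]] @ diag([0.4191590489253271, 0.0023857292418328754]) @ [[-0.32,-0.95], [-0.95,0.32]]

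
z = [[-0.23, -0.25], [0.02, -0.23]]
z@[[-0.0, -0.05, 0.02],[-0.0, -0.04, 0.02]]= [[0.00, 0.02, -0.01], [0.00, 0.01, -0.00]]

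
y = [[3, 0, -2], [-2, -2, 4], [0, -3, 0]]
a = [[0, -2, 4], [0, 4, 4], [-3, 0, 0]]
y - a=[[3, 2, -6], [-2, -6, 0], [3, -3, 0]]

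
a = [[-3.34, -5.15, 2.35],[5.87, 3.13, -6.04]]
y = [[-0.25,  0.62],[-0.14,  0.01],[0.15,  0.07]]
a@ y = [[1.91, -1.96], [-2.81, 3.25]]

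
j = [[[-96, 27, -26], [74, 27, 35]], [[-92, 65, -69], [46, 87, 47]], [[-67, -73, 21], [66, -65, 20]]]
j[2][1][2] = 20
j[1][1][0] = 46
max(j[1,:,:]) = 87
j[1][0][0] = -92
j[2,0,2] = 21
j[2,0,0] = -67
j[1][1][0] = 46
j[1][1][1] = 87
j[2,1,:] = [66, -65, 20]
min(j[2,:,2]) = 20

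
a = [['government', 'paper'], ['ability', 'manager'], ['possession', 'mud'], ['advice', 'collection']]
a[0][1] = 'paper'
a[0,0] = 'government'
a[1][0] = 'ability'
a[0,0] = 'government'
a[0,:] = ['government', 'paper']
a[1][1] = 'manager'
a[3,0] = 'advice'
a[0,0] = 'government'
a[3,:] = ['advice', 'collection']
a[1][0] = 'ability'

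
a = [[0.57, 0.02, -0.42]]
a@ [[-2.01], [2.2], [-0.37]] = [[-0.95]]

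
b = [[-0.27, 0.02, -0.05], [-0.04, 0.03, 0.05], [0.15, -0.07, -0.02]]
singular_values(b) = [0.32, 0.09, 0.02]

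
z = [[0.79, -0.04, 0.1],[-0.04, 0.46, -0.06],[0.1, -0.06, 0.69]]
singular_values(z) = [0.86, 0.63, 0.44]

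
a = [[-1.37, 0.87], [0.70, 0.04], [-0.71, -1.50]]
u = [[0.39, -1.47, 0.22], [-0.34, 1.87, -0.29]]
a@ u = [[-0.83,3.64,-0.55], [0.26,-0.95,0.14], [0.23,-1.76,0.28]]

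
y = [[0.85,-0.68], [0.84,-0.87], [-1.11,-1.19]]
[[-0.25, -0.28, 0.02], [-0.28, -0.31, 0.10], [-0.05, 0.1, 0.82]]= y @ [[-0.15, -0.23, -0.3], [0.18, 0.13, -0.41]]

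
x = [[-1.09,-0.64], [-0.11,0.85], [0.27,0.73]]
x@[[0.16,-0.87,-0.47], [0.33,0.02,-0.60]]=[[-0.39, 0.94, 0.9], [0.26, 0.11, -0.46], [0.28, -0.22, -0.56]]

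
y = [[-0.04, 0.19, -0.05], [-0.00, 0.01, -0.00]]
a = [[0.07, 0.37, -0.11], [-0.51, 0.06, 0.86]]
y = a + [[-0.11, -0.18, 0.06],[0.51, -0.05, -0.86]]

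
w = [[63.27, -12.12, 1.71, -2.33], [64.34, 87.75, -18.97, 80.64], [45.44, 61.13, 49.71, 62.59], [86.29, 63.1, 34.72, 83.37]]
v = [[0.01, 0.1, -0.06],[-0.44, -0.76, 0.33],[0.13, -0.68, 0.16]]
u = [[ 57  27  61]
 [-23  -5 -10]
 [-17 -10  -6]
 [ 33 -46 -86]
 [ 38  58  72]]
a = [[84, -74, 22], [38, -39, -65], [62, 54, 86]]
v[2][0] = 0.131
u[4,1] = 58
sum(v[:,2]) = 0.43400000000000005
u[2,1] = -10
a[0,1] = -74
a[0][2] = 22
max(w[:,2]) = 49.71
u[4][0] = 38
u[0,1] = 27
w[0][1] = -12.12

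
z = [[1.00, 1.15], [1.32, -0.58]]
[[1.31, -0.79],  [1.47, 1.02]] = z @ [[1.17, 0.34], [0.12, -0.98]]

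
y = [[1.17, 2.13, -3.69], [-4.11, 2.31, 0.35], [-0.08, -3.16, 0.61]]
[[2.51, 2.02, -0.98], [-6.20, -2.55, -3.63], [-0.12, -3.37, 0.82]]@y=[[-5.29, 13.11, -9.15], [3.52, -7.63, 19.77], [13.64, -10.63, -0.24]]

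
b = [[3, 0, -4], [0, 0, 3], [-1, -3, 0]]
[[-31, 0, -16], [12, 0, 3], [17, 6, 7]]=b@[[-5, 0, -4], [-4, -2, -1], [4, 0, 1]]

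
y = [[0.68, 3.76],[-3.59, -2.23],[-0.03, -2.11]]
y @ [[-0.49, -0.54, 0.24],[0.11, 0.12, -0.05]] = [[0.08,0.08,-0.02], [1.51,1.67,-0.75], [-0.22,-0.24,0.10]]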